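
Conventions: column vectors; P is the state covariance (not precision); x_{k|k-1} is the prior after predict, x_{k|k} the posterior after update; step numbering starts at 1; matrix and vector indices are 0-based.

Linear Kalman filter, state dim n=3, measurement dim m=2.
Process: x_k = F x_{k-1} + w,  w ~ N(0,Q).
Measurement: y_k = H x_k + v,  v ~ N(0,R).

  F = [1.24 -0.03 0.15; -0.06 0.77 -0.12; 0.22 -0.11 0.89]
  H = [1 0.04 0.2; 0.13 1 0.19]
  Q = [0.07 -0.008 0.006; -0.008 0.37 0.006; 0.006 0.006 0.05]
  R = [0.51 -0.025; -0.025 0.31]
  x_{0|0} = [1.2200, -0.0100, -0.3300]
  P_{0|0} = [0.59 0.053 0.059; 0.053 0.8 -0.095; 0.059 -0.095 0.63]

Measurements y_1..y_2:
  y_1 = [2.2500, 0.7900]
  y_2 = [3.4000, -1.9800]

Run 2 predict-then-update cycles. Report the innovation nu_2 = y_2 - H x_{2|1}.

innov = [0.7989, -2.5405]

step 1: x^-=[1.4636, -0.0413, -0.0242]  P^-=[1.0109 -0.0516 0.3173; -0.0516 0.8690 -0.1986; 0.3173 -0.1986 0.6264]  S=[1.6670 0.1404; 0.1404 1.1455]  K=[0.6396 0.0439; -0.0956 0.7315; 0.2663 -0.0661]  nu=[0.7929, 0.6456]  x^+=[1.9991, 0.3552, 0.1443]  P^+=[0.3190 -0.0516 0.0410; -0.0516 0.2604 -0.1290; 0.0410 -0.1290 0.5081]
step 2: x^-=[2.4898, 0.1363, 0.5291]  P^-=[0.5923 -0.1181 0.2213; -0.1181 0.5621 -0.1770; 0.2213 -0.1770 0.5149]  S=[1.2001 -0.0136; -0.0136 0.8136]  K=[0.5266 0.0100; -0.1020 0.6289; 0.2636 -0.0575]  nu=[0.7989, -2.5405]  x^+=[2.8852, -1.5430, 0.8859]  P^+=[0.2596 -0.0542 0.0547; -0.0542 0.2260 -0.1129; 0.0547 -0.1129 0.4284]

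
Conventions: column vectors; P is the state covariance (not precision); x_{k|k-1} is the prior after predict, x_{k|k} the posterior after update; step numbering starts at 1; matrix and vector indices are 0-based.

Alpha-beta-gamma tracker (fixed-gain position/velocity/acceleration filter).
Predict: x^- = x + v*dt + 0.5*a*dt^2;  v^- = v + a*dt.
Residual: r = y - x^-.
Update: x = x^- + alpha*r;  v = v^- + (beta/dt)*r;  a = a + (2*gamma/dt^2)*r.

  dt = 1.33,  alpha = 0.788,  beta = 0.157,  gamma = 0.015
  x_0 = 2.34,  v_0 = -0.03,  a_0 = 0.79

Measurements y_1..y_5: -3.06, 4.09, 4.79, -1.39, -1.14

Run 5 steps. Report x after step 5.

step 1: x_pred=2.9988  r=-6.0588  x^+=-1.7755  v^+=0.3055  a^+=0.6872
step 2: x_pred=-0.7614  r=4.8514  x^+=3.0615  v^+=1.7922  a^+=0.7695
step 3: x_pred=6.1257  r=-1.3357  x^+=5.0732  v^+=2.6580  a^+=0.7469
step 4: x_pred=9.2689  r=-10.6589  x^+=0.8697  v^+=2.3931  a^+=0.5661
step 5: x_pred=4.5532  r=-5.6932  x^+=0.0670  v^+=2.4740  a^+=0.4695

x_post = 0.0670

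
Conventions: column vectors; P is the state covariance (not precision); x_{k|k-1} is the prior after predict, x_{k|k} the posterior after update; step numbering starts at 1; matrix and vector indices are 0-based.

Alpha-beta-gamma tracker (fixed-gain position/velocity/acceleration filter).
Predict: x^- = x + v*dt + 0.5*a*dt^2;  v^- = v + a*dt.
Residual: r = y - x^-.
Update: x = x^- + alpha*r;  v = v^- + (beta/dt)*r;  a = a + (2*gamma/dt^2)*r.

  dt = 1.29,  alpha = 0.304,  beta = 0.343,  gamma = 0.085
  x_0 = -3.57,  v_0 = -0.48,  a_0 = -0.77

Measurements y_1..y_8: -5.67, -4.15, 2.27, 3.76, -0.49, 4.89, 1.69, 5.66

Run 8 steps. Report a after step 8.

step 1: x_pred=-4.8299  r=-0.8401  x^+=-5.0853  v^+=-1.6967  a^+=-0.8558
step 2: x_pred=-7.9861  r=3.8361  x^+=-6.8199  v^+=-1.7807  a^+=-0.4639
step 3: x_pred=-9.5031  r=11.7731  x^+=-5.9240  v^+=0.7512  a^+=0.7388
step 4: x_pred=-4.3404  r=8.1004  x^+=-1.8779  v^+=3.8580  a^+=1.5663
step 5: x_pred=4.4022  r=-4.8922  x^+=2.9149  v^+=4.5777  a^+=1.0665
step 6: x_pred=9.7076  r=-4.8176  x^+=8.2430  v^+=4.6725  a^+=0.5744
step 7: x_pred=14.7485  r=-13.0585  x^+=10.7787  v^+=1.9413  a^+=-0.7597
step 8: x_pred=12.6509  r=-6.9909  x^+=10.5257  v^+=-0.8975  a^+=-1.4738

a_post = -1.4738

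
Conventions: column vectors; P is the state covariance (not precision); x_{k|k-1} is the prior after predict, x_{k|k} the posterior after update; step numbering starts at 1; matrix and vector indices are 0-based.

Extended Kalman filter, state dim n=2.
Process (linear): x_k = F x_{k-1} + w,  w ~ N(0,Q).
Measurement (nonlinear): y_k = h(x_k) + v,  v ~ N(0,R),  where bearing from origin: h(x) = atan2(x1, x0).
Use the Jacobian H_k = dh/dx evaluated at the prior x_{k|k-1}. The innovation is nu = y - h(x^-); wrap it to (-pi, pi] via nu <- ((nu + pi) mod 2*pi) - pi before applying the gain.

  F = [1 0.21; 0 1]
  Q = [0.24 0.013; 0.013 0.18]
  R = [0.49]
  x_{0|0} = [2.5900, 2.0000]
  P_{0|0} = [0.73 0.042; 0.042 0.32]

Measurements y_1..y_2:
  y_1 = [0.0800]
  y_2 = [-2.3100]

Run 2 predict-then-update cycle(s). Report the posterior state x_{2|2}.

step 1: x^-=[3.0100, 2.0000]  P^-=[1.0018 0.1222; 0.1222 0.5000]  H_jac=[-0.1531 0.2305]  S=[0.5314]  K=[-0.2357; 0.1816]  nu=[-0.5065]  x^+=[3.1294, 1.9080]  P^+=[0.9722 0.1449; 0.1449 0.4825]
step 2: x^-=[3.5300, 1.9080]  P^-=[1.2944 0.2593; 0.2593 0.6625]  H_jac=[-0.1185 0.2192]  S=[0.5265]  K=[-0.1833; 0.2175]  nu=[-2.8055]  x^+=[4.0444, 1.2979]  P^+=[1.2767 0.2803; 0.2803 0.6376]

x_post = [4.0444, 1.2979]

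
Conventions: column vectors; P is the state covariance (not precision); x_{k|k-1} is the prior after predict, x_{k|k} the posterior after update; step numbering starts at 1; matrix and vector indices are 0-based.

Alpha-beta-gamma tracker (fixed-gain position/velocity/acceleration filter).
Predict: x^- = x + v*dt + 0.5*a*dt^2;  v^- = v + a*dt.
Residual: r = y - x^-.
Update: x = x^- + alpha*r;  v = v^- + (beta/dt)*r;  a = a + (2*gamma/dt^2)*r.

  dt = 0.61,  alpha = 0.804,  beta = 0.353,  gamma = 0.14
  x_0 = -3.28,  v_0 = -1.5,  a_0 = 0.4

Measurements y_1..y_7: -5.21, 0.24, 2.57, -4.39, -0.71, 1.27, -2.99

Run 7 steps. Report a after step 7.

a_post = -4.1558

step 1: x_pred=-4.1206  r=-1.0894  x^+=-4.9965  v^+=-1.8864  a^+=-0.4198
step 2: x_pred=-6.2253  r=6.4653  x^+=-1.0272  v^+=1.5989  a^+=4.4453
step 3: x_pred=0.7752  r=1.7948  x^+=2.2182  v^+=5.3492  a^+=5.7959
step 4: x_pred=6.5595  r=-10.9495  x^+=-2.2439  v^+=2.5483  a^+=-2.4435
step 5: x_pred=-1.1441  r=0.4341  x^+=-0.7951  v^+=1.3089  a^+=-2.1169
step 6: x_pred=-0.3905  r=1.6605  x^+=0.9445  v^+=0.9785  a^+=-0.8674
step 7: x_pred=1.3801  r=-4.3701  x^+=-2.1335  v^+=-2.0795  a^+=-4.1558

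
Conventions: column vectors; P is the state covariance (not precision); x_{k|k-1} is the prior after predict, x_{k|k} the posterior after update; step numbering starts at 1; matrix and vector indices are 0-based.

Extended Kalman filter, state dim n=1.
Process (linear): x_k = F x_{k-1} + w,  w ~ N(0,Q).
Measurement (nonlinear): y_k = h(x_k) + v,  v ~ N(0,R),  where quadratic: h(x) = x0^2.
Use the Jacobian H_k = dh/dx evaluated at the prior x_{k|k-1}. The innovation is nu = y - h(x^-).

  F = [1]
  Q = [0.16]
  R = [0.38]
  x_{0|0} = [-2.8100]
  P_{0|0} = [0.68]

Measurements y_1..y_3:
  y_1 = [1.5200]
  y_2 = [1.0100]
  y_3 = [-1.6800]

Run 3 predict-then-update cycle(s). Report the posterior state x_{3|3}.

step 1: x^-=[-2.8100]  P^-=[0.8400]  H_jac=[-5.6200]  S=[26.9109]  K=[-0.1754]  nu=[-6.3761]  x^+=[-1.6915]  P^+=[0.0119]
step 2: x^-=[-1.6915]  P^-=[0.1719]  H_jac=[-3.3830]  S=[2.3469]  K=[-0.2477]  nu=[-1.8511]  x^+=[-1.2329]  P^+=[0.0278]
step 3: x^-=[-1.2329]  P^-=[0.1878]  H_jac=[-2.4658]  S=[1.5220]  K=[-0.3043]  nu=[-3.2000]  x^+=[-0.2591]  P^+=[0.0469]

x_post = [-0.2591]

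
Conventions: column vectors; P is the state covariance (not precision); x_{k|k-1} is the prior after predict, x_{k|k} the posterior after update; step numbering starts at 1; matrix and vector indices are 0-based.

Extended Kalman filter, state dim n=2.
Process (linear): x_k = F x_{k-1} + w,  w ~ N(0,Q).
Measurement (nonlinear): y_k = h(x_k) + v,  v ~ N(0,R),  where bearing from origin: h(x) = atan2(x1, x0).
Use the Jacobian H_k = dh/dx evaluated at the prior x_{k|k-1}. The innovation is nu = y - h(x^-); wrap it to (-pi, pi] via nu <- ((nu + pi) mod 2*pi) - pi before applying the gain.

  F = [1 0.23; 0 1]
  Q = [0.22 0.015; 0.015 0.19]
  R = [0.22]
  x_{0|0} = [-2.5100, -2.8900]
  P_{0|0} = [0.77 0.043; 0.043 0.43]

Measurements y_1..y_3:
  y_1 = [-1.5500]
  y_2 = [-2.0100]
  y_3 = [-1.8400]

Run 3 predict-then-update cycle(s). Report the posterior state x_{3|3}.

step 1: x^-=[-3.1747, -2.8900]  P^-=[1.0325 0.1569; 0.1569 0.6200]  H_jac=[0.1568 -0.1722]  S=[0.2553]  K=[0.5283; -0.3219]  nu=[0.8531]  x^+=[-2.7240, -3.1646]  P^+=[0.9613 0.2003; 0.2003 0.5935]
step 2: x^-=[-3.4519, -3.1646]  P^-=[1.3048 0.3518; 0.3518 0.7835]  H_jac=[0.1443 -0.1574]  S=[0.2506]  K=[0.5304; -0.2895]  nu=[0.3896]  x^+=[-3.2453, -3.2774]  P^+=[1.2343 0.3903; 0.3903 0.7625]
step 3: x^-=[-3.9991, -3.2774]  P^-=[1.6742 0.5807; 0.5807 0.9525]  H_jac=[0.1226 -0.1496]  S=[0.2452]  K=[0.4828; -0.2908]  nu=[0.6150]  x^+=[-3.7021, -3.4563]  P^+=[1.6171 0.6151; 0.6151 0.9318]

x_post = [-3.7021, -3.4563]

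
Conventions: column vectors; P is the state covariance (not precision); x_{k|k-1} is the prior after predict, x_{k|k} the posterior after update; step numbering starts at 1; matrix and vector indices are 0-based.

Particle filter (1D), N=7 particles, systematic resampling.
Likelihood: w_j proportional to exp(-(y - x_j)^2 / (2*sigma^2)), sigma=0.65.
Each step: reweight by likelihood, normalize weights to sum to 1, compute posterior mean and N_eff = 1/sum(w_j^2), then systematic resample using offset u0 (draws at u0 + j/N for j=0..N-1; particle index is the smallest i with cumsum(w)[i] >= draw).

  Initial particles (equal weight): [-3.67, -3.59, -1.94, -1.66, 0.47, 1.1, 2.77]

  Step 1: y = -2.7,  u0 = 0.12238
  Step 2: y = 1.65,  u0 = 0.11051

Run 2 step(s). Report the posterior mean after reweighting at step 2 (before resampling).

post_mean = -1.6858

step 1: w=[0.2185, 0.2606, 0.3359, 0.1850, 0.0000, 0.0000, 0.0000]  mean=-2.6962  Neff=3.8066  idx=[0, 1, 1, 2, 2, 3, 3]
step 2: w=[0.0000, 0.0000, 0.0000, 0.0461, 0.0461, 0.4539, 0.4539]  mean=-1.6858  Neff=2.4024  idx=[5, 5, 5, 5, 6, 6, 6]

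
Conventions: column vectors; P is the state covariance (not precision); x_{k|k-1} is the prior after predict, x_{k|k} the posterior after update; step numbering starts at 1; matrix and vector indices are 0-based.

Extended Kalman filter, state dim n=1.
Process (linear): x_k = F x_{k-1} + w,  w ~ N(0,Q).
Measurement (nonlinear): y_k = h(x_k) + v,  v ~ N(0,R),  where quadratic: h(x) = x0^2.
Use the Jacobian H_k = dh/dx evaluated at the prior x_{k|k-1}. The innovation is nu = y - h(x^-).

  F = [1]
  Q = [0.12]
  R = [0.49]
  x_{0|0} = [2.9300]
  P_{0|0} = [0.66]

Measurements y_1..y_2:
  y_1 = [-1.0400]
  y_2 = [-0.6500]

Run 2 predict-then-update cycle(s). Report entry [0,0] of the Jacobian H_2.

H_jac[0,0] = 2.6341

step 1: x^-=[2.9300]  P^-=[0.7800]  H_jac=[5.8600]  S=[27.2749]  K=[0.1676]  nu=[-9.6249]  x^+=[1.3170]  P^+=[0.0140]
step 2: x^-=[1.3170]  P^-=[0.1340]  H_jac=[2.6341]  S=[1.4198]  K=[0.2486]  nu=[-2.3846]  x^+=[0.7242]  P^+=[0.0462]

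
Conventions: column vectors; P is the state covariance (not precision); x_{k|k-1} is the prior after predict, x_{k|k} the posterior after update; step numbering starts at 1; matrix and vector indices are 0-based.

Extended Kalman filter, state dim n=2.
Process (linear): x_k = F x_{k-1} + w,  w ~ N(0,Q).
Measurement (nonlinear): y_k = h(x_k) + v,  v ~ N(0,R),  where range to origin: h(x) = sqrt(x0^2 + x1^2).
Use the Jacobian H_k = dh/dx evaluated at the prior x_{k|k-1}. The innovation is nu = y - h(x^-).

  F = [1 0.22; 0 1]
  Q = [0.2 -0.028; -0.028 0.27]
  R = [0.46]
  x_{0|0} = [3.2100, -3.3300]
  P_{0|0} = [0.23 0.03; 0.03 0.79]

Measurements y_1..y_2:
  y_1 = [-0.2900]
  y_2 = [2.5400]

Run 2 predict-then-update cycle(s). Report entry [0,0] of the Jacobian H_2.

H_jac[0,0] = 0.9718

step 1: x^-=[2.4774, -3.3300]  P^-=[0.4814 0.1758; 0.1758 1.0600]  H_jac=[0.5969 -0.8023]  S=[1.1455]  K=[0.1277; -0.6508]  nu=[-4.4405]  x^+=[1.9102, -0.4400]  P^+=[0.4627 0.2710; 0.2710 0.5748]
step 2: x^-=[1.8134, -0.4400]  P^-=[0.8098 0.3695; 0.3695 0.8448]  H_jac=[0.9718 -0.2358]  S=[1.1024]  K=[0.6348; 0.1450]  nu=[0.6740]  x^+=[2.2413, -0.3422]  P^+=[0.3655 0.2680; 0.2680 0.8216]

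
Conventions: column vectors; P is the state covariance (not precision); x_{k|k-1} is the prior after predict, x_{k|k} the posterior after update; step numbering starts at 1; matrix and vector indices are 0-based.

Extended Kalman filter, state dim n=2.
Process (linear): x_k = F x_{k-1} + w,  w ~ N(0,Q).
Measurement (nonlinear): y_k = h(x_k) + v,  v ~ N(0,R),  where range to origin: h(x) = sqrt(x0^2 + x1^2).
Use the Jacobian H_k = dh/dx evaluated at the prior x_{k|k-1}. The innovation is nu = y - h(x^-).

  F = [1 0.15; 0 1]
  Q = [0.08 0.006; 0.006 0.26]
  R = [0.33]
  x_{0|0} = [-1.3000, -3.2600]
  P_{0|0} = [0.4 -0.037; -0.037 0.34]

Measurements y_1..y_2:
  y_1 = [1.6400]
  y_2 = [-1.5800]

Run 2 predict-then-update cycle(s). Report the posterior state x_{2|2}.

x_post = [-0.3815, 0.0546]

step 1: x^-=[-1.7890, -3.2600]  P^-=[0.4766 0.0200; 0.0200 0.6000]  H_jac=[-0.4811 -0.8767]  S=[0.9183]  K=[-0.2688; -0.5833]  nu=[-2.0786]  x^+=[-1.2304, -2.0476]  P^+=[0.4102 -0.1240; -0.1240 0.2876]
step 2: x^-=[-1.5375, -2.0476]  P^-=[0.4595 -0.0748; -0.0748 0.5476]  H_jac=[-0.6005 -0.7997]  S=[0.7740]  K=[-0.2792; -0.5077]  nu=[-4.1406]  x^+=[-0.3815, 0.0546]  P^+=[0.3992 -0.1845; -0.1845 0.3481]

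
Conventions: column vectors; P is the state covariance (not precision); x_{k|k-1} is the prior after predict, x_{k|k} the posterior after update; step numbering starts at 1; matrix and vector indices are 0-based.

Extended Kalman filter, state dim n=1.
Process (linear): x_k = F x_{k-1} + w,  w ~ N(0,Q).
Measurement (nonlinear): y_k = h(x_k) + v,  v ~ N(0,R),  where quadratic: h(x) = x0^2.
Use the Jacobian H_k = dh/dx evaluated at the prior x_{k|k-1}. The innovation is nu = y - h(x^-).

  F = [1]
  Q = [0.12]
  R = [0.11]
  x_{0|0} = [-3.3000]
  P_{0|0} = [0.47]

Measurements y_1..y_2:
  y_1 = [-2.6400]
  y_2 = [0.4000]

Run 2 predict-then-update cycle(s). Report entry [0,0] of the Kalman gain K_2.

K[0,0] = -0.3479

step 1: x^-=[-3.3000]  P^-=[0.5900]  H_jac=[-6.6000]  S=[25.8104]  K=[-0.1509]  nu=[-13.5300]  x^+=[-1.2587]  P^+=[0.0025]
step 2: x^-=[-1.2587]  P^-=[0.1225]  H_jac=[-2.5175]  S=[0.8865]  K=[-0.3479]  nu=[-1.1844]  x^+=[-0.8466]  P^+=[0.0152]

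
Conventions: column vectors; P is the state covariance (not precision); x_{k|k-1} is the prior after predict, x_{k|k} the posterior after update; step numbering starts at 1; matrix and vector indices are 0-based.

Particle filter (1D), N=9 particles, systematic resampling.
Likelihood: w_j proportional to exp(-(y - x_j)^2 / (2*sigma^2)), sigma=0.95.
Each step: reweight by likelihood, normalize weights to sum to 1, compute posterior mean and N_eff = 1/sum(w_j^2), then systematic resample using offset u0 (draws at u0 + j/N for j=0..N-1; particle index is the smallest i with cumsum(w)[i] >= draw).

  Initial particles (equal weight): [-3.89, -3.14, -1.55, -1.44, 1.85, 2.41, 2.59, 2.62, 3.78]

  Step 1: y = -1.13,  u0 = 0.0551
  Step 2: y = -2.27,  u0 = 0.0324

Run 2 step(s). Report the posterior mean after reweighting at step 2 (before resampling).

step 1: w=[0.0074, 0.0537, 0.4568, 0.4775, 0.0037, 0.0005, 0.0002, 0.0002, 0.0000]  mean=-1.5839  Neff=2.2747  idx=[1, 2, 2, 2, 2, 3, 3, 3, 3]
step 2: w=[0.1029, 0.1174, 0.1174, 0.1174, 0.1174, 0.1068, 0.1068, 0.1068, 0.1068]  mean=-1.6666  Neff=8.9758  idx=[0, 1, 2, 3, 4, 5, 6, 7, 8]

post_mean = -1.6666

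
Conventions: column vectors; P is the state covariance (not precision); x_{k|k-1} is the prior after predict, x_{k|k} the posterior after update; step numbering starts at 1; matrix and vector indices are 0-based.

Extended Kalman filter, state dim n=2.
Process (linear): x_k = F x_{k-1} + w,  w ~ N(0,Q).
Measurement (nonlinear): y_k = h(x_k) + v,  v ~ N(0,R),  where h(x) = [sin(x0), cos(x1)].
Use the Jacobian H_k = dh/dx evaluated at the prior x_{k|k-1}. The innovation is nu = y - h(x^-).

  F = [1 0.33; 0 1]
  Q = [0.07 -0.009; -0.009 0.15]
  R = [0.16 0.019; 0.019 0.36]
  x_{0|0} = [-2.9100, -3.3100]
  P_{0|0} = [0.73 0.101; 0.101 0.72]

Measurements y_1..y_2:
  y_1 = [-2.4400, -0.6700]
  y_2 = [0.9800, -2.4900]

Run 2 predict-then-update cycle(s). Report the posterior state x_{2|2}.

step 1: x^-=[-4.0023, -3.3100]  P^-=[0.9451 0.3296; 0.3296 0.8700]  H_jac=[-0.6519 0.0000; 0.0000 -0.1676]  S=[0.5616 0.0550; 0.0550 0.3844]  K=[-1.0983 0.0135; -0.3503 -0.3292]  nu=[-3.1983, 0.3159]  x^+=[-0.4854, -2.2935]  P^+=[0.2692 0.0956; 0.0956 0.7467]
step 2: x^-=[-1.2422, -2.2935]  P^-=[0.4836 0.3330; 0.3330 0.8967]  H_jac=[0.3227 0.0000; 0.0000 0.7500]  S=[0.2103 0.0996; 0.0996 0.8644]  K=[0.6399 0.2152; 0.1507 0.7607]  nu=[1.9265, -1.8286]  x^+=[-0.4030, -3.3942]  P^+=[0.3300 0.1195; 0.1195 0.3689]

x_post = [-0.4030, -3.3942]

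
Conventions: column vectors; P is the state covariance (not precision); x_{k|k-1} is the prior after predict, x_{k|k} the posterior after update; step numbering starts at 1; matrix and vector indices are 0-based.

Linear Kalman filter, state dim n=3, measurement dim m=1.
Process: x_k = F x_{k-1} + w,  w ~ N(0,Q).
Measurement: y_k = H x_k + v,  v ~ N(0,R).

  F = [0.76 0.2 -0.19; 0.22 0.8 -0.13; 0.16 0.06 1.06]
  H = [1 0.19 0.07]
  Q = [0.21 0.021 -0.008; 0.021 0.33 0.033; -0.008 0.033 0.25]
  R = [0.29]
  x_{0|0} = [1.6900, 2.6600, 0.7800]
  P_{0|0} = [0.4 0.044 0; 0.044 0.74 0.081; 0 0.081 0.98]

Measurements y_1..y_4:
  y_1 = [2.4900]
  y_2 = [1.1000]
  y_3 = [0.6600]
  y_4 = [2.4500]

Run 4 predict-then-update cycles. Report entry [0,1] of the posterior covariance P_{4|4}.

P_post[0,1] = 0.0213

step 1: x^-=[1.6682, 2.3984, 1.2568]  P^-=[0.5132 0.2448 -0.1282; 0.2448 0.8382 0.0218; -0.1282 0.0218 1.3752]  S=[0.9159]  K=[0.6014; 0.4428; -0.0303]  nu=[0.2781]  x^+=[1.8355, 2.5216, 1.2484]  P^+=[0.1820 0.0009 -0.1115; 0.0009 0.6586 0.0341; -0.1115 0.0341 1.3743]
step 2: x^-=[1.6621, 2.2588, 1.7682]  P^-=[0.4210 0.2009 -0.3343; 0.2009 0.7831 -0.1132; -0.3343 -0.1132 1.7678]  S=[0.7744]  K=[0.5627; 0.4413; -0.2996]  nu=[-1.1150]  x^+=[1.0347, 1.7666, 2.1023]  P^+=[0.1758 0.0086 -0.2037; 0.0086 0.6323 -0.0108; -0.2037 -0.0108 1.6983]
step 3: x^-=[0.7403, 1.3677, 2.5000]  P^-=[0.4604 0.2297 -0.4805; 0.2297 0.7888 -0.2156; -0.4805 -0.2156 2.0946]  S=[0.8034]  K=[0.5855; 0.4536; -0.4665]  nu=[-0.5151]  x^+=[0.4387, 1.1340, 2.7403]  P^+=[0.1850 0.0163 -0.2610; 0.0163 0.6235 -0.0456; -0.2610 -0.0456 1.9198]
step 4: x^-=[0.0395, 0.6474, 3.0430]  P^-=[0.4949 0.2545 -0.5749; 0.2545 0.8006 -0.2866; -0.5749 -0.2866 2.3200]  S=[0.8338]  K=[0.6033; 0.4637; -0.5600]  nu=[2.0745]  x^+=[1.2910, 1.6093, 1.8812]  P^+=[0.1914 0.0213 -0.2932; 0.0213 0.6213 -0.0701; -0.2932 -0.0701 2.0585]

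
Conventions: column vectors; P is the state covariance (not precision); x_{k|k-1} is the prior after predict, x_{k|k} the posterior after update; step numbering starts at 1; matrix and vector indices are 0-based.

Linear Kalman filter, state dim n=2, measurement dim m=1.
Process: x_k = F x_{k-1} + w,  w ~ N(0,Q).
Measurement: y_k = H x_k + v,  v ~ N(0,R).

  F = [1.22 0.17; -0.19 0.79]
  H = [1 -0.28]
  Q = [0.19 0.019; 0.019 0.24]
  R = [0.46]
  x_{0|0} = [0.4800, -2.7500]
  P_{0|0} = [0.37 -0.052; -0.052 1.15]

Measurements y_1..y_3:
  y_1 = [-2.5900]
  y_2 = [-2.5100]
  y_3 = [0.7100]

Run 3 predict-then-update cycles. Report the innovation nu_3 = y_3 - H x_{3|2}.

innov = [4.0658]

step 1: x^-=[0.1181, -2.2637]  P^-=[0.7524 0.0392; 0.0392 0.9867]  S=[1.2678]  K=[0.5848; -0.1870]  nu=[-3.3419]  x^+=[-1.8363, -1.6389]  P^+=[0.3188 0.1779; 0.1779 0.9424]
step 2: x^-=[-2.5189, -0.9458]  P^-=[0.7655 0.2373; 0.2373 0.7862]  S=[1.1543]  K=[0.6056; 0.0149]  nu=[-0.2560]  x^+=[-2.6739, -0.9496]  P^+=[0.3421 0.2269; 0.2269 0.7860]
step 3: x^-=[-3.4236, -0.2422]  P^-=[0.8161 0.2566; 0.2566 0.6748]  S=[1.1853]  K=[0.6279; 0.0571]  nu=[4.0658]  x^+=[-0.8707, -0.0099]  P^+=[0.3488 0.2141; 0.2141 0.6709]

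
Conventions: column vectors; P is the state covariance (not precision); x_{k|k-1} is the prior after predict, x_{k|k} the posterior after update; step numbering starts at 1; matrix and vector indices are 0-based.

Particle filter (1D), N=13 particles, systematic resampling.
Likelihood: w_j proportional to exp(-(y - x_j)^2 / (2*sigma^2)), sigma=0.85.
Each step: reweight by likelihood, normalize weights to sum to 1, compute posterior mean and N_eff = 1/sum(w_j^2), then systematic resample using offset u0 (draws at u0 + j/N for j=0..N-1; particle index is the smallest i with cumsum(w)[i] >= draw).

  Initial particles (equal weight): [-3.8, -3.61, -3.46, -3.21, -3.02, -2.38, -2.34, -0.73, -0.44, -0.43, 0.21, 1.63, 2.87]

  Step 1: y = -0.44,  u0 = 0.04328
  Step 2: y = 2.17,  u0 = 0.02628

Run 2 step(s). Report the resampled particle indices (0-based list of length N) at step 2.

step 1: w=[0.0001, 0.0002, 0.0005, 0.0013, 0.0026, 0.0189, 0.0210, 0.2409, 0.2554, 0.2553, 0.1906, 0.0132, 0.0001]  mean=-0.4449  Neff=4.4297  idx=[6, 7, 7, 7, 8, 8, 8, 9, 9, 9, 10, 10, 10]
step 2: w=[0.0000, 0.0108, 0.0108, 0.0108, 0.0327, 0.0327, 0.0327, 0.0339, 0.0339, 0.0339, 0.2558, 0.2558, 0.2558]  mean=0.0504  Neff=4.9180  idx=[3, 6, 8, 10, 10, 10, 10, 11, 11, 11, 12, 12, 12]

resampled_idx = [3, 6, 8, 10, 10, 10, 10, 11, 11, 11, 12, 12, 12]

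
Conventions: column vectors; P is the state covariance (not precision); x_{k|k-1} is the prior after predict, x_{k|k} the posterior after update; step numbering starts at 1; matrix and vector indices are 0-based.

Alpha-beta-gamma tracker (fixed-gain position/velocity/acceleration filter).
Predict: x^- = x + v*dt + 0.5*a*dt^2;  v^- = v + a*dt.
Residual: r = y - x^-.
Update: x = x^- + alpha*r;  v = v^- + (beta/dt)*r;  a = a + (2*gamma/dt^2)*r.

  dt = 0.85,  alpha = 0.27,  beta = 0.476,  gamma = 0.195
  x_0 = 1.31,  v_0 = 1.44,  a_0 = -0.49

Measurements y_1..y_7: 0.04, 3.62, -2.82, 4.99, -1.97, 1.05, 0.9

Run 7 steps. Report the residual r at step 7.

step 1: x_pred=2.3570  r=-2.3170  x^+=1.7314  v^+=-0.2740  a^+=-1.7407
step 2: x_pred=0.8697  r=2.7503  x^+=1.6123  v^+=-0.2134  a^+=-0.2561
step 3: x_pred=1.3383  r=-4.1583  x^+=0.2156  v^+=-2.7598  a^+=-2.5007
step 4: x_pred=-3.0336  r=8.0236  x^+=-0.8672  v^+=-0.3922  a^+=1.8303
step 5: x_pred=-0.5393  r=-1.4307  x^+=-0.9256  v^+=0.3625  a^+=1.0581
step 6: x_pred=-0.2353  r=1.2853  x^+=0.1117  v^+=1.9816  a^+=1.7519
step 7: x_pred=2.4290  r=-1.5290  x^+=2.0161  v^+=2.6145  a^+=0.9266

resid = -1.5290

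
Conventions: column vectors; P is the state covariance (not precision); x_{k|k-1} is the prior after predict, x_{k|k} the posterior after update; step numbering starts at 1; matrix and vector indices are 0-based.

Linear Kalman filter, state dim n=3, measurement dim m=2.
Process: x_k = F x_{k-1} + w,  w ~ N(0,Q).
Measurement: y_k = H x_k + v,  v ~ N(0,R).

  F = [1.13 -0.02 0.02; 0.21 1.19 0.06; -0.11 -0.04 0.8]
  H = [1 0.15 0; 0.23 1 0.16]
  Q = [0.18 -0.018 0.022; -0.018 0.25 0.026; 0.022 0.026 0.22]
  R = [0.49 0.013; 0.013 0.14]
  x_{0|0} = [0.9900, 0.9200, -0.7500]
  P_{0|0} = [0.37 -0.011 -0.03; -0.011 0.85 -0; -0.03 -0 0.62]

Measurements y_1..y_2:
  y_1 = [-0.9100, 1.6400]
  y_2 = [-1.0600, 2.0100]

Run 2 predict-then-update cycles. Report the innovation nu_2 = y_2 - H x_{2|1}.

step 1: x^-=[1.0853, 1.2577, -0.7457]  P^-=[0.6522 0.0334 -0.0400; 0.0334 1.4660 0.0034; -0.0400 0.0034 0.6278]  S=[1.1852 0.4111; 0.4111 1.6701]  K=[0.5661 -0.0334; -0.1011 0.9076; -0.0579 0.0710]  nu=[-2.1840, 0.2520]  x^+=[-0.1594, 1.7073, -0.6014]  P^+=[0.2861 -0.0608 -0.0145; -0.0608 0.1536 -0.0865; -0.0145 -0.0865 0.6188]
step 2: x^-=[-0.2263, 1.9621, -0.5318]  P^-=[0.5477 -0.0375 -0.0125; -0.0375 0.4392 -0.0342; -0.0125 -0.0342 0.6273]  S=[1.0364 0.1632; 0.1632 0.5951]  K=[0.5228 0.0019; -0.0890 0.7387; -0.0353 0.1160]  nu=[-1.1280, 0.1850]  x^+=[-0.8157, 2.1992, -0.4706]  P^+=[0.2642 -0.0532 -0.0034; -0.0532 0.1277 -0.0825; -0.0034 -0.0825 0.6193]

innov = [-1.1280, 0.1850]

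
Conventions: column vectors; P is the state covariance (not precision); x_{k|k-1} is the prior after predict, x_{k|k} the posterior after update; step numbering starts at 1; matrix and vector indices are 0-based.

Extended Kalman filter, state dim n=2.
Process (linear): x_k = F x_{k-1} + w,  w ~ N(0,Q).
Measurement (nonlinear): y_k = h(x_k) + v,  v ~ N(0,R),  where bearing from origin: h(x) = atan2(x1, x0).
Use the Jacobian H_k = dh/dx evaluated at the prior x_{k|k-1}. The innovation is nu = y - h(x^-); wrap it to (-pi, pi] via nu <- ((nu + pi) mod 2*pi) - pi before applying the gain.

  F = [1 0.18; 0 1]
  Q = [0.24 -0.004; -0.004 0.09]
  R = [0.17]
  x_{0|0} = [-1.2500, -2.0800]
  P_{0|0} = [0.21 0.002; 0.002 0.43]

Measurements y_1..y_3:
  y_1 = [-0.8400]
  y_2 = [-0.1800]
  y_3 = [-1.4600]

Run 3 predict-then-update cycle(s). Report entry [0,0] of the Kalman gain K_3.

step 1: x^-=[-1.6244, -2.0800]  P^-=[0.4647 0.0754; 0.0754 0.5200]  H_jac=[0.2986 -0.2332]  S=[0.2292]  K=[0.5286; -0.4308]  nu=[1.3938]  x^+=[-0.8876, -2.6805]  P^+=[0.4006 0.1276; 0.1276 0.4775]
step 2: x^-=[-1.3701, -2.6805]  P^-=[0.7020 0.2095; 0.2095 0.5675]  H_jac=[0.2958 -0.1512]  S=[0.2256]  K=[0.7798; -0.1055]  nu=[1.8633]  x^+=[0.0830, -2.8771]  P^+=[0.5648 0.2281; 0.2281 0.5649]
step 3: x^-=[-0.4349, -2.8771]  P^-=[0.9052 0.3258; 0.3258 0.6549]  H_jac=[0.3398 -0.0514]  S=[0.2649]  K=[1.0981; 0.2910]  nu=[0.2608]  x^+=[-0.1485, -2.8012]  P^+=[0.5858 0.2412; 0.2412 0.6325]

K[0,0] = 1.0981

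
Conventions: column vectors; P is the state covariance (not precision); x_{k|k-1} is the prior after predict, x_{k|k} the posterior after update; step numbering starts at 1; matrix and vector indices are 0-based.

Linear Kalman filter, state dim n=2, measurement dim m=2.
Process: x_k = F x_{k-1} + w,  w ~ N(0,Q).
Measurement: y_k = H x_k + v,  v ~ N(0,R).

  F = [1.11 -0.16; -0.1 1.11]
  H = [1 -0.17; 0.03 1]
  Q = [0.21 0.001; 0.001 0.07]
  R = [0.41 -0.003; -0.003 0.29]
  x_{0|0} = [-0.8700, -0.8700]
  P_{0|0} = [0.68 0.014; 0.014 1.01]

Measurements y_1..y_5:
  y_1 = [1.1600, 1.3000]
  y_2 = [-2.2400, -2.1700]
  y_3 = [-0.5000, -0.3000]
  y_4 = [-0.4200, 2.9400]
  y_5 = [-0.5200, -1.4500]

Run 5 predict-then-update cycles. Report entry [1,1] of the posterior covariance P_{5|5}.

step 1: x^-=[-0.8265, -0.8787]  P^-=[1.0687 -0.2364; -0.2364 1.3181]  S=[1.5972 -0.4302; -0.4302 1.5949]  K=[0.7115 0.0638; -0.0721 0.8026]  nu=[1.8371, 2.2035]  x^+=[0.6211, 0.7572]  P^+=[0.2928 0.0076; 0.0076 0.2327]
step 2: x^-=[0.5683, 0.7784]  P^-=[0.5740 -0.0634; -0.0634 0.3580]  S=[1.0159 -0.1097; -0.1097 0.6447]  K=[0.5785 0.0268; -0.0638 0.5415]  nu=[-2.6760, -2.9654]  x^+=[-1.0594, -0.6565]  P^+=[0.2369 -0.0011; -0.0011 0.1573]
step 3: x^-=[-1.0709, -0.6228]  P^-=[0.5063 -0.0545; -0.0545 0.2664]  S=[0.9426 -0.0874; -0.0874 0.5535]  K=[0.5484 0.0155; -0.0625 0.4684]  nu=[0.4651, 0.3549]  x^+=[-0.8104, -0.4856]  P^+=[0.2242 -0.0039; -0.0039 0.1361]
step 4: x^-=[-0.8218, -0.4580]  P^-=[0.4911 -0.0529; -0.0529 0.2408]  S=[0.9260 -0.0819; -0.0819 0.5281]  K=[0.5410 0.0116; -0.0622 0.4434]  nu=[0.3240, 3.4227]  x^+=[-0.6070, 1.0394]  P^+=[0.2210 -0.0049; -0.0049 0.1289]
step 5: x^-=[-0.8401, 1.2145]  P^-=[0.4873 -0.0525; -0.0525 0.2321]  S=[0.9218 -0.0801; -0.0801 0.5194]  K=[0.5392 0.0102; -0.0621 0.4343]  nu=[0.5265, -2.6393]  x^+=[-0.5830, 0.0355]  P^+=[0.2201 -0.0053; -0.0053 0.1263]

P_post[1,1] = 0.1263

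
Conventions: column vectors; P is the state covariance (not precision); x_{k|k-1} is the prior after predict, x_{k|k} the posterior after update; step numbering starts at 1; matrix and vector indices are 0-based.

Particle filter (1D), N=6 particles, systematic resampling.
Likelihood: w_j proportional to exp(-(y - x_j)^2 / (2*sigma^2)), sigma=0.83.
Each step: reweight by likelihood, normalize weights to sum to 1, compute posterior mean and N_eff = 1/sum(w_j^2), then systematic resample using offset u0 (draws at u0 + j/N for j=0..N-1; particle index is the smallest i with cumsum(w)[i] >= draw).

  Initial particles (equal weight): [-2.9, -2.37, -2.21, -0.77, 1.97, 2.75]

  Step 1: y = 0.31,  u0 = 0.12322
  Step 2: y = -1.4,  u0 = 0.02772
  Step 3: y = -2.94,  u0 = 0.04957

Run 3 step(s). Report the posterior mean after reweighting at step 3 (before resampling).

post_mean = -0.7700

step 1: w=[0.0010, 0.0092, 0.0168, 0.7227, 0.2280, 0.0224]  mean=-0.1073  Neff=1.7388  idx=[3, 3, 3, 3, 4, 4]
step 2: w=[0.2500, 0.2500, 0.2500, 0.2500, 0.0001, 0.0001]  mean=-0.7695  Neff=4.0014  idx=[0, 0, 1, 2, 2, 3]
step 3: w=[0.1667, 0.1667, 0.1667, 0.1667, 0.1667, 0.1667]  mean=-0.7700  Neff=6.0000  idx=[0, 1, 2, 3, 4, 5]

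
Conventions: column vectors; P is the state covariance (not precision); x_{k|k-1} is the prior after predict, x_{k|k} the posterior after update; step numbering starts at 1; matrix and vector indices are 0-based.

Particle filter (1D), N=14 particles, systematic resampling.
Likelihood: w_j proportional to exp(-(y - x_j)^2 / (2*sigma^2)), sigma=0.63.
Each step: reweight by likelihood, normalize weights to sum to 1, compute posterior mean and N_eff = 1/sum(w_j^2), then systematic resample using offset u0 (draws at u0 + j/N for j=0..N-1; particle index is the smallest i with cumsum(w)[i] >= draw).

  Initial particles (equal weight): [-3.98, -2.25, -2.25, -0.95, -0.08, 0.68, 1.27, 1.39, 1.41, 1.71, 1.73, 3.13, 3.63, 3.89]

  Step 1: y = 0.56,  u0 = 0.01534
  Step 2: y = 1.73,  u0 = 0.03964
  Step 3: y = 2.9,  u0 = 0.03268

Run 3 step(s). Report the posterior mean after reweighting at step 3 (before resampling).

step 1: w=[0.0000, 0.0000, 0.0000, 0.0169, 0.1779, 0.2927, 0.1579, 0.1251, 0.1199, 0.0563, 0.0531, 0.0001, 0.0000, 0.0000]  mean=0.9008  Neff=5.5999  idx=[3, 4, 4, 5, 5, 5, 5, 6, 6, 7, 7, 8, 8, 9]
step 2: w=[0.0000, 0.0023, 0.0023, 0.0354, 0.0354, 0.0354, 0.0354, 0.1087, 0.1087, 0.1227, 0.1227, 0.1247, 0.1247, 0.1418]  mean=1.3070  Neff=9.0957  idx=[3, 6, 7, 7, 8, 9, 9, 10, 11, 11, 12, 12, 13, 13]
step 3: w=[0.0023, 0.0023, 0.0410, 0.0410, 0.0410, 0.0658, 0.0658, 0.0658, 0.0710, 0.0710, 0.0710, 0.0710, 0.1955, 0.1955]  mean=1.5027  Neff=8.7231  idx=[2, 4, 5, 6, 7, 8, 9, 10, 11, 12, 12, 13, 13, 13]

post_mean = 1.5027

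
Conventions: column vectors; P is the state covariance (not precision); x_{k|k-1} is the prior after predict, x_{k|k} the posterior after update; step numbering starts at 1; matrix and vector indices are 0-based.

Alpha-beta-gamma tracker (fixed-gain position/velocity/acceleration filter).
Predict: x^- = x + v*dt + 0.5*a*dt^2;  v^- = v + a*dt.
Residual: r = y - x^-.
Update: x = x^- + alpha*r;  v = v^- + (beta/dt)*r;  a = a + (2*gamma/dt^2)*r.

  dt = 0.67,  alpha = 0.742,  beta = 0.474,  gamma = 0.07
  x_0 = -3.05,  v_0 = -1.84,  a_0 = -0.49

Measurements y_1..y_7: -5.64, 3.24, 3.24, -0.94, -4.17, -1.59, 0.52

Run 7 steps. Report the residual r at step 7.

resid = 4.7682

step 1: x_pred=-4.3928  r=-1.2472  x^+=-5.3182  v^+=-3.0507  a^+=-0.8790
step 2: x_pred=-7.5594  r=10.7994  x^+=0.4537  v^+=4.0006  a^+=2.4891
step 3: x_pred=3.6928  r=-0.4528  x^+=3.3568  v^+=5.3480  a^+=2.3479
step 4: x_pred=7.4669  r=-8.4069  x^+=1.2290  v^+=0.9734  a^+=-0.2740
step 5: x_pred=1.8197  r=-5.9897  x^+=-2.6247  v^+=-3.4477  a^+=-2.1421
step 6: x_pred=-5.4154  r=3.8254  x^+=-2.5769  v^+=-2.1765  a^+=-0.9490
step 7: x_pred=-4.2482  r=4.7682  x^+=-0.7102  v^+=0.5610  a^+=0.5381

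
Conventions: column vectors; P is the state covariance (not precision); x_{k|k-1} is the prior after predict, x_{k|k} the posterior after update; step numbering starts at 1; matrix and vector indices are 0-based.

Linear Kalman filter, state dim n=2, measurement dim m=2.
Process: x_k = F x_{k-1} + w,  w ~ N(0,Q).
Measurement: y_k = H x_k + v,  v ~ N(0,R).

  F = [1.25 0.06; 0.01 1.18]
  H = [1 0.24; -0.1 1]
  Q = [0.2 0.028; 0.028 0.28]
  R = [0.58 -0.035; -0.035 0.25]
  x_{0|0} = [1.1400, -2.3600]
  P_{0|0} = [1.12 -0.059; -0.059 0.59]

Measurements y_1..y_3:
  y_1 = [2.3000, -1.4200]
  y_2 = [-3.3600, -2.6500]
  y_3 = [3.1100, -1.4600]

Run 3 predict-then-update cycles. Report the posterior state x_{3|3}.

x_post = [1.6114, -1.6586]

step 1: x^-=[1.2834, -2.7734]  P^-=[1.9433 -0.0033; -0.0033 1.1002]  S=[2.5851 0.0315; 0.0315 1.3703]  K=[0.7534 -0.1615; 0.0911 0.8010]  nu=[1.6822, 1.4817]  x^+=[2.3114, -1.4332]  P^+=[0.4479 -0.0220; -0.0220 0.1949]
step 2: x^-=[2.8033, -1.6681]  P^-=[0.8972 0.0150; 0.0150 0.5509]  S=[1.5162 0.0221; 0.0221 0.8068]  K=[0.5957 -0.1090; 0.0872 0.6785]  nu=[-5.7629, -0.7016]  x^+=[-0.5535, -2.6466]  P^+=[0.3524 -0.0128; -0.0128 0.1653]
step 3: x^-=[-0.8507, -3.1285]  P^-=[0.7493 0.0252; 0.0252 0.5099]  S=[1.3708 0.0370; 0.0370 0.7623]  K=[0.5535 -0.0922; 0.0898 0.6612]  nu=[4.7115, 1.5834]  x^+=[1.6114, -1.6586]  P^+=[0.3266 -0.0098; -0.0098 0.1612]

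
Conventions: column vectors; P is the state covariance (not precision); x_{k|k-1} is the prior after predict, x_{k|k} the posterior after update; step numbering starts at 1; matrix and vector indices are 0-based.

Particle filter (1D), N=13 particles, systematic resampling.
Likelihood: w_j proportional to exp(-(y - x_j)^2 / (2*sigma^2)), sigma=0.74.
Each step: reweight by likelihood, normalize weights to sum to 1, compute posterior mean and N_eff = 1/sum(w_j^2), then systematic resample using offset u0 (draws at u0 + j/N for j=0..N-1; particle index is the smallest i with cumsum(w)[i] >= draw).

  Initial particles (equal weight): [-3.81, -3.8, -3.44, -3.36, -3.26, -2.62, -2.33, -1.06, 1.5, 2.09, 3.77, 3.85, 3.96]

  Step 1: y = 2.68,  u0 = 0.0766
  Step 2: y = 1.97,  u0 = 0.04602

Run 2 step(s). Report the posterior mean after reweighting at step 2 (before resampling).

post_mean = 2.0803

step 1: w=[0.0000, 0.0000, 0.0000, 0.0000, 0.0000, 0.0000, 0.0000, 0.0000, 0.1510, 0.3919, 0.1820, 0.1543, 0.1207]  mean=2.8039  Neff=4.0332  idx=[8, 9, 9, 9, 9, 9, 9, 10, 10, 11, 11, 12, 12]
step 2: w=[0.1172, 0.1415, 0.1415, 0.1415, 0.1415, 0.1415, 0.1415, 0.0074, 0.0074, 0.0057, 0.0057, 0.0039, 0.0039]  mean=2.0803  Neff=7.4610  idx=[0, 1, 1, 2, 2, 3, 3, 4, 4, 5, 5, 6, 7]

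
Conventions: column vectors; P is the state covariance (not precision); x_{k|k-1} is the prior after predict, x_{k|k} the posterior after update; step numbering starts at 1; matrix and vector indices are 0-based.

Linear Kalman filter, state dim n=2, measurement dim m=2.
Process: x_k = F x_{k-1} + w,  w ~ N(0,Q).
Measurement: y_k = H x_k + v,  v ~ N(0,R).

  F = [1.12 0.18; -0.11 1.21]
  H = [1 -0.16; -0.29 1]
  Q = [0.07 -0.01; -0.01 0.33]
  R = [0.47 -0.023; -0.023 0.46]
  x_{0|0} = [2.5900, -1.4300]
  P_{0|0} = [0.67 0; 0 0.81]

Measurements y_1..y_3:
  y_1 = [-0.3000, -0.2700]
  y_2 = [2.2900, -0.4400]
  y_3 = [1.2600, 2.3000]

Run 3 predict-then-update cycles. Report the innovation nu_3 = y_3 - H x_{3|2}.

innov = [-0.4099, 3.1761]

step 1: x^-=[2.6434, -2.0152]  P^-=[0.9367 0.0839; 0.0839 1.5240]  S=[1.4189 -0.4507; -0.4507 2.0142]  K=[0.6686 0.0564; 0.1333 0.7744]  nu=[-3.2658, 2.5118]  x^+=[0.6014, -0.5053]  P^+=[0.3300 0.1063; 0.1063 0.3840]
step 2: x^-=[0.5827, -0.6775]  P^-=[0.5392 0.1749; 0.1749 0.8679]  S=[0.9754 -0.1352; -0.1352 1.2718]  K=[0.5340 0.0713; 0.1279 0.6561]  nu=[1.5989, 0.4065]  x^+=[1.4654, -0.2063]  P^+=[0.2649 0.0974; 0.0974 0.3271]
step 3: x^-=[1.6041, -0.4109]  P^-=[0.4521 0.1586; 0.1586 0.7862]  S=[0.8915 -0.1139; -0.1139 1.1922]  K=[0.4876 0.0697; 0.1176 0.6321]  nu=[-0.4099, 3.1761]  x^+=[1.6255, 1.5485]  P^+=[0.2421 0.0910; 0.0910 0.3145]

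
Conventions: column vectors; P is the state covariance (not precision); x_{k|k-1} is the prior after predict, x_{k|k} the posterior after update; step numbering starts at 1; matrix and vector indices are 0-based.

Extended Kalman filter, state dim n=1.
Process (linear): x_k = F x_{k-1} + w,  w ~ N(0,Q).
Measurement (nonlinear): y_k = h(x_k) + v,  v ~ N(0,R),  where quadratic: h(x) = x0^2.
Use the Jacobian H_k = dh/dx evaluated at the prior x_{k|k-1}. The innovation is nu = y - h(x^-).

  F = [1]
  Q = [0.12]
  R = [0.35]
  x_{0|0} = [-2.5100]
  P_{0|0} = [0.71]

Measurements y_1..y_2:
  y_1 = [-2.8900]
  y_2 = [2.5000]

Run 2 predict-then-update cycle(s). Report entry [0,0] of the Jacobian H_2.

H_jac[0,0] = -1.4189

step 1: x^-=[-2.5100]  P^-=[0.8300]  H_jac=[-5.0200]  S=[21.2663]  K=[-0.1959]  nu=[-9.1901]  x^+=[-0.7094]  P^+=[0.0137]
step 2: x^-=[-0.7094]  P^-=[0.1337]  H_jac=[-1.4189]  S=[0.6191]  K=[-0.3063]  nu=[1.9967]  x^+=[-1.3211]  P^+=[0.0756]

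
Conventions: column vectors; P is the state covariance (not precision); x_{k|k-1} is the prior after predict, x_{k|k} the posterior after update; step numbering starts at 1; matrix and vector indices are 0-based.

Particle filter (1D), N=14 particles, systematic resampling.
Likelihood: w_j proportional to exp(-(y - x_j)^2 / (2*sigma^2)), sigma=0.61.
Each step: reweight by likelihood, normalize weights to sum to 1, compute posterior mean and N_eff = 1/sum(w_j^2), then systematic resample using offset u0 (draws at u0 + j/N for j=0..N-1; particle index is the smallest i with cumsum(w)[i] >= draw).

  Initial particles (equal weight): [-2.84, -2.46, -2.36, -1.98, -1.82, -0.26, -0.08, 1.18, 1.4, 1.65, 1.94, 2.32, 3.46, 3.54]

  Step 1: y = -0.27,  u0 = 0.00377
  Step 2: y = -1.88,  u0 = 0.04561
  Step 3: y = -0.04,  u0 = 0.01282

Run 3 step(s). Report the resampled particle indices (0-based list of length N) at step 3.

resampled_idx = [5, 11, 11, 11, 11, 12, 12, 12, 12, 12, 13, 13, 13, 13]

step 1: w=[0.0001, 0.0008, 0.0013, 0.0093, 0.0188, 0.4744, 0.4520, 0.0281, 0.0112, 0.0033, 0.0007, 0.0001, 0.0000, 0.0000]  mean=-0.1616  Neff=2.3220  idx=[3, 5, 5, 5, 5, 5, 5, 5, 6, 6, 6, 6, 6, 6]
step 2: w=[0.7771, 0.0232, 0.0232, 0.0232, 0.0232, 0.0232, 0.0232, 0.0232, 0.0101, 0.0101, 0.0101, 0.0101, 0.0101, 0.0101]  mean=-1.5857  Neff=1.6441  idx=[0, 0, 0, 0, 0, 0, 0, 0, 0, 0, 0, 3, 6, 11]
step 3: w=[0.0022, 0.0022, 0.0022, 0.0022, 0.0022, 0.0022, 0.0022, 0.0022, 0.0022, 0.0022, 0.0022, 0.3185, 0.3185, 0.3392]  mean=-0.2399  Neff=3.1447  idx=[5, 11, 11, 11, 11, 12, 12, 12, 12, 12, 13, 13, 13, 13]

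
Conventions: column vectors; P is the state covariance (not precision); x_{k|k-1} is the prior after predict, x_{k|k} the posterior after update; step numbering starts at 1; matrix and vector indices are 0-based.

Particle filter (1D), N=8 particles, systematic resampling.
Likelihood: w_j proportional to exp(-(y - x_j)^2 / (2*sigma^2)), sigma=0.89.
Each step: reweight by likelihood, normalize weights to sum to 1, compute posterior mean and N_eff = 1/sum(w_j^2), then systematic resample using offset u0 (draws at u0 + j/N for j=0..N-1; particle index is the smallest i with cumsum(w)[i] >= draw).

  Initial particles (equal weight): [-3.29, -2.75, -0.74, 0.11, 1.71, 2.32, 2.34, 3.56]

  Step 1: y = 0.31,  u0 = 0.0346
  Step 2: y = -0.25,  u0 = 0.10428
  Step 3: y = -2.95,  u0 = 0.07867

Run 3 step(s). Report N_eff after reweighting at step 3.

N_eff = 2.6125

step 1: w=[0.0001, 0.0014, 0.2596, 0.5077, 0.1511, 0.0406, 0.0386, 0.0007]  mean=0.3048  Neff=2.8473  idx=[2, 2, 3, 3, 3, 3, 4, 4]
step 2: w=[0.1540, 0.1540, 0.1651, 0.1651, 0.1651, 0.1651, 0.0159, 0.0159]  mean=-0.1010  Neff=6.3721  idx=[0, 1, 2, 3, 3, 4, 5, 6]
step 3: w=[0.4356, 0.4356, 0.0258, 0.0258, 0.0258, 0.0258, 0.0258, 0.0000]  mean=-0.6305  Neff=2.6125  idx=[0, 0, 0, 1, 1, 1, 1, 5]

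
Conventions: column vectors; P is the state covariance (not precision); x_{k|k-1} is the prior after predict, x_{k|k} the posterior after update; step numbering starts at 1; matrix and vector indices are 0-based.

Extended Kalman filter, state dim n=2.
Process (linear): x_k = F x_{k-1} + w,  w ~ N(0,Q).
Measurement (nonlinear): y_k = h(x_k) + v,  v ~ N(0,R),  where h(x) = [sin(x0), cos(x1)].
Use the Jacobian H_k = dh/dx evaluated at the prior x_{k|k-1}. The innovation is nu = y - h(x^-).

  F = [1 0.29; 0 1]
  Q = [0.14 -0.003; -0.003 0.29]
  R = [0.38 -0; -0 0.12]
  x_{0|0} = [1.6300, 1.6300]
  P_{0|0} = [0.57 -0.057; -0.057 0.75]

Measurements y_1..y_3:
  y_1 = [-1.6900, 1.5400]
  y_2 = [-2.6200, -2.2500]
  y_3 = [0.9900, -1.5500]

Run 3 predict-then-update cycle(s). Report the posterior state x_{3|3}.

step 1: x^-=[2.1027, 1.6300]  P^-=[0.7400 0.1575; 0.1575 1.0400]  H_jac=[-0.5072 0.0000; 0.0000 -0.9982]  S=[0.5704 0.0797; 0.0797 1.1564]  K=[-0.6453 -0.0915; -0.0147 -0.8968]  nu=[-2.5518, 1.5992]  x^+=[3.6030, 0.2333]  P^+=[0.4835 0.0110; 0.0110 0.1078]
step 2: x^-=[3.6707, 0.2333]  P^-=[0.6389 0.0393; 0.0393 0.3978]  H_jac=[-0.8633 0.0000; 0.0000 -0.2312]  S=[0.8561 0.0078; 0.0078 0.1413]  K=[-0.6440 -0.0285; -0.0336 -0.6492]  nu=[-2.1152, -3.2229]  x^+=[5.1248, 2.3970]  P^+=[0.2835 0.0148; 0.0148 0.3369]
step 3: x^-=[5.8199, 2.3970]  P^-=[0.4604 0.1095; 0.1095 0.6269]  H_jac=[0.8946 0.0000; 0.0000 -0.6777]  S=[0.7485 -0.0664; -0.0664 0.4079]  K=[0.5420 -0.0937; 0.0391 -1.0352]  nu=[1.4369, -0.8147]  x^+=[6.6750, 3.2964]  P^+=[0.2302 0.0166; 0.0166 0.1833]

x_post = [6.6750, 3.2964]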